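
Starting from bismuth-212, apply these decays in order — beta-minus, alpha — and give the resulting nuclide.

Pb-208

Start: (A, Z) = (212, 83).
After β⁻: (212, 84).
After α: (208, 82).
Z = 82 is lead.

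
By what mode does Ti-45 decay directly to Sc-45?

beta-plus decay or electron capture

ΔA = 45 − 45 = 0; ΔZ = 21 − 22 = -1.
A is unchanged and Z drops by 1 — a proton has become a neutron (β⁺ emission or electron capture).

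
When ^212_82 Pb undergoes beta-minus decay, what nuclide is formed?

Beta-minus decay: mass number changes by +0, atomic number by +1.
A: 212 = 212; Z: 82 + 1 = 83.
Z = 83 is bismuth, so the daughter is ^212_83 Bi.

Bi-212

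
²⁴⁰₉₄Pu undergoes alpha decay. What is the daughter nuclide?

Alpha decay: mass number changes by -4, atomic number by -2.
A: 240 − 4 = 236; Z: 94 − 2 = 92.
Z = 92 is uranium, so the daughter is ²³⁶₉₂U.

U-236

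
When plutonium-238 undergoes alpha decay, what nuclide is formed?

U-234

Alpha decay: mass number changes by -4, atomic number by -2.
A: 238 − 4 = 234; Z: 94 − 2 = 92.
Z = 92 is uranium, so the daughter is uranium-234.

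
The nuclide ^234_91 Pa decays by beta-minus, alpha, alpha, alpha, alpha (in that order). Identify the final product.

Start: (A, Z) = (234, 91).
After β⁻: (234, 92).
After α: (230, 90).
After α: (226, 88).
After α: (222, 86).
After α: (218, 84).
Z = 84 is polonium.

Po-218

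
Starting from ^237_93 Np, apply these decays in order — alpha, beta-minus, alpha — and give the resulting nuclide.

Start: (A, Z) = (237, 93).
After α: (233, 91).
After β⁻: (233, 92).
After α: (229, 90).
Z = 90 is thorium.

Th-229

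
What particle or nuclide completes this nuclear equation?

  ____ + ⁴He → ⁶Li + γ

deuteron

Conserve mass number: A + 4 = 6 + 0, so A = 2.
Conserve atomic number: Z + 2 = 3 + 0, so Z = 1.
A = 2 and Z = 1 is ²H — a deuteron.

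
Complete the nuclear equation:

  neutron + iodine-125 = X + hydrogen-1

Te-125

Conserve mass number: 1 + 125 = A + 1, so A = 125.
Conserve atomic number: 0 + 53 = Z + 1, so Z = 52.
Z = 52 is tellurium, so the species is tellurium-125.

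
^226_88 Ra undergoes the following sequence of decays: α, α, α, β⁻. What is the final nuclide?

Bi-214

Start: (A, Z) = (226, 88).
After α: (222, 86).
After α: (218, 84).
After α: (214, 82).
After β⁻: (214, 83).
Z = 83 is bismuth.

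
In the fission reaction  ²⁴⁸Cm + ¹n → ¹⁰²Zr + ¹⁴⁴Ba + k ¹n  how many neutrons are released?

3

Conserve mass number: 249 = 102 + 144 + k, so k = 249 − 246 = 3.
Check atomic number: 96 = 40 + 56 + 0 = 96. ✓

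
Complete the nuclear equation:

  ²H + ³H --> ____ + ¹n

Conserve mass number: 2 + 3 = A + 1, so A = 4.
Conserve atomic number: 1 + 1 = Z + 0, so Z = 2.
A = 4 and Z = 2 is ⁴He — an alpha particle.

He-4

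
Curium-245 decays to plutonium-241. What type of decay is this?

ΔA = 241 − 245 = -4; ΔZ = 94 − 96 = -2.
A drops by 4 and Z drops by 2 — the signature of alpha emission.

alpha decay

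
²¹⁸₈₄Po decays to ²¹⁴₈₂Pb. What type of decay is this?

ΔA = 214 − 218 = -4; ΔZ = 82 − 84 = -2.
A drops by 4 and Z drops by 2 — the signature of alpha emission.

alpha decay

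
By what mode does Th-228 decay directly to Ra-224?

ΔA = 224 − 228 = -4; ΔZ = 88 − 90 = -2.
A drops by 4 and Z drops by 2 — the signature of alpha emission.

alpha decay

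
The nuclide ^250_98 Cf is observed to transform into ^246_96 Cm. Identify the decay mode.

alpha decay

ΔA = 246 − 250 = -4; ΔZ = 96 − 98 = -2.
A drops by 4 and Z drops by 2 — the signature of alpha emission.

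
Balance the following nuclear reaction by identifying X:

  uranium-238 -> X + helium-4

Conserve mass number: 238 = A + 4, so A = 234.
Conserve atomic number: 92 = Z + 2, so Z = 90.
Z = 90 is thorium, so the species is thorium-234.

Th-234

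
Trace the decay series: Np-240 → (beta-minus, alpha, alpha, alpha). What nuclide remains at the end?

Start: (A, Z) = (240, 93).
After β⁻: (240, 94).
After α: (236, 92).
After α: (232, 90).
After α: (228, 88).
Z = 88 is radium.

Ra-228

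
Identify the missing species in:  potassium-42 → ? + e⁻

Ca-42

Conserve mass number: 42 = A + 0, so A = 42.
Conserve atomic number: 19 = Z − 1, so Z = 20.
Z = 20 is calcium, so the species is calcium-42.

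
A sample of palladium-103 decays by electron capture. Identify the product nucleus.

Electron capture: mass number changes by +0, atomic number by -1.
A: 103 = 103; Z: 46 − 1 = 45.
Z = 45 is rhodium, so the daughter is rhodium-103.

Rh-103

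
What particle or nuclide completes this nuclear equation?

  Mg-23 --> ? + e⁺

Conserve mass number: 23 = A + 0, so A = 23.
Conserve atomic number: 12 = Z + 1, so Z = 11.
Z = 11 is sodium, so the species is Na-23.

Na-23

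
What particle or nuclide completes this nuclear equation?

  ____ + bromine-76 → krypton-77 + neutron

Conserve mass number: A + 76 = 77 + 1, so A = 2.
Conserve atomic number: Z + 35 = 36 + 0, so Z = 1.
A = 2 and Z = 1 is hydrogen-2 — a deuteron.

deuteron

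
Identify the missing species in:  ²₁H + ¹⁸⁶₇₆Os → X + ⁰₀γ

Ir-188

Conserve mass number: 2 + 186 = A + 0, so A = 188.
Conserve atomic number: 1 + 76 = Z + 0, so Z = 77.
Z = 77 is iridium, so the species is ¹⁸⁸₇₇Ir.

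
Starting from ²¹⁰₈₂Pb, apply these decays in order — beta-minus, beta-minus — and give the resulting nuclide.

Start: (A, Z) = (210, 82).
After β⁻: (210, 83).
After β⁻: (210, 84).
Z = 84 is polonium.

Po-210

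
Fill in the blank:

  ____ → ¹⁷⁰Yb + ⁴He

Conserve mass number: A = 170 + 4, so A = 174.
Conserve atomic number: Z = 70 + 2, so Z = 72.
Z = 72 is hafnium, so the species is ¹⁷⁴Hf.

Hf-174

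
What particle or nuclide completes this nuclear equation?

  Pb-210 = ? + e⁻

Bi-210

Conserve mass number: 210 = A + 0, so A = 210.
Conserve atomic number: 82 = Z − 1, so Z = 83.
Z = 83 is bismuth, so the species is Bi-210.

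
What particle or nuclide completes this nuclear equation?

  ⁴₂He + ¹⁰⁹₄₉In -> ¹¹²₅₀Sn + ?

Conserve mass number: 4 + 109 = 112 + A, so A = 1.
Conserve atomic number: 2 + 49 = 50 + Z, so Z = 1.
A = 1 and Z = 1 is ¹₁H — a proton.

proton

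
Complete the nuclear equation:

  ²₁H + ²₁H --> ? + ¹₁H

Conserve mass number: 2 + 2 = A + 1, so A = 3.
Conserve atomic number: 1 + 1 = Z + 1, so Z = 1.
A = 3 and Z = 1 is ³₁H — a triton.

H-3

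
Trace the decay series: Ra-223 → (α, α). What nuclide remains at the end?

Po-215

Start: (A, Z) = (223, 88).
After α: (219, 86).
After α: (215, 84).
Z = 84 is polonium.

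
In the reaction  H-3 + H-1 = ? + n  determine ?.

He-3

Conserve mass number: 3 + 1 = A + 1, so A = 3.
Conserve atomic number: 1 + 1 = Z + 0, so Z = 2.
Z = 2 is helium, so the species is He-3.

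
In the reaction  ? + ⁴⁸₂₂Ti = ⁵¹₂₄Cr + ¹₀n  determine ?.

alpha particle

Conserve mass number: A + 48 = 51 + 1, so A = 4.
Conserve atomic number: Z + 22 = 24 + 0, so Z = 2.
A = 4 and Z = 2 is ⁴₂He — an alpha particle.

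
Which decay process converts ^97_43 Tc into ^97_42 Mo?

beta-plus decay or electron capture

ΔA = 97 − 97 = 0; ΔZ = 42 − 43 = -1.
A is unchanged and Z drops by 1 — a proton has become a neutron (β⁺ emission or electron capture).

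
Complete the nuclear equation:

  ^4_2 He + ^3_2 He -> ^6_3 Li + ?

Conserve mass number: 4 + 3 = 6 + A, so A = 1.
Conserve atomic number: 2 + 2 = 3 + Z, so Z = 1.
A = 1 and Z = 1 is ^1_1 H — a proton.

proton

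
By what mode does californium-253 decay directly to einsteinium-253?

ΔA = 253 − 253 = 0; ΔZ = 99 − 98 = +1.
A is unchanged and Z rises by 1 — a neutron has become a proton (β⁻ decay).

beta-minus decay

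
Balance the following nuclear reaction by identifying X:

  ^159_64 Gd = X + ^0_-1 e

Tb-159

Conserve mass number: 159 = A + 0, so A = 159.
Conserve atomic number: 64 = Z − 1, so Z = 65.
Z = 65 is terbium, so the species is ^159_65 Tb.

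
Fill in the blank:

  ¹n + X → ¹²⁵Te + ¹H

Conserve mass number: 1 + A = 125 + 1, so A = 125.
Conserve atomic number: 0 + Z = 52 + 1, so Z = 53.
Z = 53 is iodine, so the species is ¹²⁵I.

I-125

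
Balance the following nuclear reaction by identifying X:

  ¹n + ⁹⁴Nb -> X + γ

Nb-95

Conserve mass number: 1 + 94 = A + 0, so A = 95.
Conserve atomic number: 0 + 41 = Z + 0, so Z = 41.
Z = 41 is niobium, so the species is ⁹⁵Nb.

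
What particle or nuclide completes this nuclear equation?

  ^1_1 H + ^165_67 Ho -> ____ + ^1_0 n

Conserve mass number: 1 + 165 = A + 1, so A = 165.
Conserve atomic number: 1 + 67 = Z + 0, so Z = 68.
Z = 68 is erbium, so the species is ^165_68 Er.

Er-165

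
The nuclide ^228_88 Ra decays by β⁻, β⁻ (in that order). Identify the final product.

Start: (A, Z) = (228, 88).
After β⁻: (228, 89).
After β⁻: (228, 90).
Z = 90 is thorium.

Th-228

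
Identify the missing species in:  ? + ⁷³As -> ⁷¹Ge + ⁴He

deuteron

Conserve mass number: A + 73 = 71 + 4, so A = 2.
Conserve atomic number: Z + 33 = 32 + 2, so Z = 1.
A = 2 and Z = 1 is ²H — a deuteron.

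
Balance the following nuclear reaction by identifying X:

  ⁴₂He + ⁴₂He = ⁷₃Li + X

Conserve mass number: 4 + 4 = 7 + A, so A = 1.
Conserve atomic number: 2 + 2 = 3 + Z, so Z = 1.
A = 1 and Z = 1 is ¹₁H — a proton.

proton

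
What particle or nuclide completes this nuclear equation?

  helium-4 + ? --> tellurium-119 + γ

Sn-115

Conserve mass number: 4 + A = 119 + 0, so A = 115.
Conserve atomic number: 2 + Z = 52 + 0, so Z = 50.
Z = 50 is tin, so the species is tin-115.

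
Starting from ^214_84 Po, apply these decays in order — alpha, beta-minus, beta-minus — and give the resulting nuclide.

Start: (A, Z) = (214, 84).
After α: (210, 82).
After β⁻: (210, 83).
After β⁻: (210, 84).
Z = 84 is polonium.

Po-210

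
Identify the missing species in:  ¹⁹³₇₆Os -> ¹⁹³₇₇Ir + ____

Conserve mass number: 193 = 193 + A, so A = 0.
Conserve atomic number: 76 = 77 + Z, so Z = -1.
A = 0 and Z = -1 is ⁰₋₁e — a beta-minus particle.

beta-minus particle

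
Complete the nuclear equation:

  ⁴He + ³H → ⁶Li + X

Conserve mass number: 4 + 3 = 6 + A, so A = 1.
Conserve atomic number: 2 + 1 = 3 + Z, so Z = 0.
A = 1 and Z = 0 is ¹n — a neutron.

neutron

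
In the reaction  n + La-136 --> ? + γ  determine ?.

La-137

Conserve mass number: 1 + 136 = A + 0, so A = 137.
Conserve atomic number: 0 + 57 = Z + 0, so Z = 57.
Z = 57 is lanthanum, so the species is La-137.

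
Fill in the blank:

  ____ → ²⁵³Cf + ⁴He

Conserve mass number: A = 253 + 4, so A = 257.
Conserve atomic number: Z = 98 + 2, so Z = 100.
Z = 100 is fermium, so the species is ²⁵⁷Fm.

Fm-257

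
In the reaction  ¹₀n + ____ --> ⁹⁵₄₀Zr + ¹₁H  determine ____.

Conserve mass number: 1 + A = 95 + 1, so A = 95.
Conserve atomic number: 0 + Z = 40 + 1, so Z = 41.
Z = 41 is niobium, so the species is ⁹⁵₄₁Nb.

Nb-95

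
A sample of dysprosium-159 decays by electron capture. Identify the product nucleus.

Electron capture: mass number changes by +0, atomic number by -1.
A: 159 = 159; Z: 66 − 1 = 65.
Z = 65 is terbium, so the daughter is terbium-159.

Tb-159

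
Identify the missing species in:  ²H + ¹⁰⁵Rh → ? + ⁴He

Ru-103

Conserve mass number: 2 + 105 = A + 4, so A = 103.
Conserve atomic number: 1 + 45 = Z + 2, so Z = 44.
Z = 44 is ruthenium, so the species is ¹⁰³Ru.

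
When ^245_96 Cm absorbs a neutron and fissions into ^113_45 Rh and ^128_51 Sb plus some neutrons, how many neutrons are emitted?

5

Conserve mass number: 246 = 113 + 128 + k, so k = 246 − 241 = 5.
Check atomic number: 96 = 45 + 51 + 0 = 96. ✓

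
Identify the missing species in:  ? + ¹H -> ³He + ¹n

Conserve mass number: A + 1 = 3 + 1, so A = 3.
Conserve atomic number: Z + 1 = 2 + 0, so Z = 1.
A = 3 and Z = 1 is ³H — a triton.

triton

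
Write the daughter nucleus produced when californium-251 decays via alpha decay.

Cm-247

Alpha decay: mass number changes by -4, atomic number by -2.
A: 251 − 4 = 247; Z: 98 − 2 = 96.
Z = 96 is curium, so the daughter is curium-247.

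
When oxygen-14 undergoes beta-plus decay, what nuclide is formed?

Beta-plus decay: mass number changes by +0, atomic number by -1.
A: 14 = 14; Z: 8 − 1 = 7.
Z = 7 is nitrogen, so the daughter is nitrogen-14.

N-14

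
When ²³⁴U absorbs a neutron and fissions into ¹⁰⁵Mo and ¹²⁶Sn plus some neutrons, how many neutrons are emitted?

4

Conserve mass number: 235 = 105 + 126 + k, so k = 235 − 231 = 4.
Check atomic number: 92 = 42 + 50 + 0 = 92. ✓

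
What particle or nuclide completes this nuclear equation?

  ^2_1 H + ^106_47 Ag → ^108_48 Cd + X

gamma ray

Conserve mass number: 2 + 106 = 108 + A, so A = 0.
Conserve atomic number: 1 + 47 = 48 + Z, so Z = 0.
A = 0 and Z = 0 is ^0_0 γ — a gamma ray.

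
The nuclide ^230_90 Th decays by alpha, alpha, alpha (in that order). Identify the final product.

Po-218

Start: (A, Z) = (230, 90).
After α: (226, 88).
After α: (222, 86).
After α: (218, 84).
Z = 84 is polonium.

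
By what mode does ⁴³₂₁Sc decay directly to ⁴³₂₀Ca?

ΔA = 43 − 43 = 0; ΔZ = 20 − 21 = -1.
A is unchanged and Z drops by 1 — a proton has become a neutron (β⁺ emission or electron capture).

beta-plus decay or electron capture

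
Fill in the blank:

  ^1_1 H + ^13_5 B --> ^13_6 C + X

neutron

Conserve mass number: 1 + 13 = 13 + A, so A = 1.
Conserve atomic number: 1 + 5 = 6 + Z, so Z = 0.
A = 1 and Z = 0 is ^1_0 n — a neutron.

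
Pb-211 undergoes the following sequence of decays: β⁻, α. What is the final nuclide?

Start: (A, Z) = (211, 82).
After β⁻: (211, 83).
After α: (207, 81).
Z = 81 is thallium.

Tl-207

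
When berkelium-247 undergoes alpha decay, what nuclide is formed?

Alpha decay: mass number changes by -4, atomic number by -2.
A: 247 − 4 = 243; Z: 97 − 2 = 95.
Z = 95 is americium, so the daughter is americium-243.

Am-243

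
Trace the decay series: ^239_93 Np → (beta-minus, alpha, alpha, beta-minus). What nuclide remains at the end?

Start: (A, Z) = (239, 93).
After β⁻: (239, 94).
After α: (235, 92).
After α: (231, 90).
After β⁻: (231, 91).
Z = 91 is protactinium.

Pa-231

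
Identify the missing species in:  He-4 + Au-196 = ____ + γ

Tl-200

Conserve mass number: 4 + 196 = A + 0, so A = 200.
Conserve atomic number: 2 + 79 = Z + 0, so Z = 81.
Z = 81 is thallium, so the species is Tl-200.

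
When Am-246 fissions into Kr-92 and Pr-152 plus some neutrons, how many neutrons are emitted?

2

Conserve mass number: 246 = 92 + 152 + k, so k = 246 − 244 = 2.
Check atomic number: 95 = 36 + 59 + 0 = 95. ✓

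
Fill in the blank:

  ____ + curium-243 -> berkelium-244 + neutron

Conserve mass number: A + 243 = 244 + 1, so A = 2.
Conserve atomic number: Z + 96 = 97 + 0, so Z = 1.
A = 2 and Z = 1 is hydrogen-2 — a deuteron.

deuteron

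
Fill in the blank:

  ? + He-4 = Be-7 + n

Conserve mass number: A + 4 = 7 + 1, so A = 4.
Conserve atomic number: Z + 2 = 4 + 0, so Z = 2.
A = 4 and Z = 2 is He-4 — an alpha particle.

alpha particle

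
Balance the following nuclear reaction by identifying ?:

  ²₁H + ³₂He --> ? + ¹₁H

He-4

Conserve mass number: 2 + 3 = A + 1, so A = 4.
Conserve atomic number: 1 + 2 = Z + 1, so Z = 2.
A = 4 and Z = 2 is ⁴₂He — an alpha particle.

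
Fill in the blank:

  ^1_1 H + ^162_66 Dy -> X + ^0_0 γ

Ho-163

Conserve mass number: 1 + 162 = A + 0, so A = 163.
Conserve atomic number: 1 + 66 = Z + 0, so Z = 67.
Z = 67 is holmium, so the species is ^163_67 Ho.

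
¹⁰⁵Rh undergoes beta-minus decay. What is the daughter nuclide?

Beta-minus decay: mass number changes by +0, atomic number by +1.
A: 105 = 105; Z: 45 + 1 = 46.
Z = 46 is palladium, so the daughter is ¹⁰⁵Pd.

Pd-105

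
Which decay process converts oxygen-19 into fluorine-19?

ΔA = 19 − 19 = 0; ΔZ = 9 − 8 = +1.
A is unchanged and Z rises by 1 — a neutron has become a proton (β⁻ decay).

beta-minus decay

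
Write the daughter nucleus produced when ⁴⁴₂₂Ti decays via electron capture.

Sc-44

Electron capture: mass number changes by +0, atomic number by -1.
A: 44 = 44; Z: 22 − 1 = 21.
Z = 21 is scandium, so the daughter is ⁴⁴₂₁Sc.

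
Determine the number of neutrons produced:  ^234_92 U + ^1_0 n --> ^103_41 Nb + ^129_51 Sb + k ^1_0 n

3

Conserve mass number: 235 = 103 + 129 + k, so k = 235 − 232 = 3.
Check atomic number: 92 = 41 + 51 + 0 = 92. ✓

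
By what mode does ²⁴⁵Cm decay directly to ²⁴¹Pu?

alpha decay

ΔA = 241 − 245 = -4; ΔZ = 94 − 96 = -2.
A drops by 4 and Z drops by 2 — the signature of alpha emission.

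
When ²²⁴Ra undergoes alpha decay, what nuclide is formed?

Alpha decay: mass number changes by -4, atomic number by -2.
A: 224 − 4 = 220; Z: 88 − 2 = 86.
Z = 86 is radon, so the daughter is ²²⁰Rn.

Rn-220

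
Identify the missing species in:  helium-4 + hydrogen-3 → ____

Conserve mass number: 4 + 3 = A, so A = 7.
Conserve atomic number: 2 + 1 = Z, so Z = 3.
Z = 3 is lithium, so the species is lithium-7.

Li-7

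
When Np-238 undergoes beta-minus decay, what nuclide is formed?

Beta-minus decay: mass number changes by +0, atomic number by +1.
A: 238 = 238; Z: 93 + 1 = 94.
Z = 94 is plutonium, so the daughter is Pu-238.

Pu-238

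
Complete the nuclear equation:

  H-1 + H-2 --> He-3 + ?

Conserve mass number: 1 + 2 = 3 + A, so A = 0.
Conserve atomic number: 1 + 1 = 2 + Z, so Z = 0.
A = 0 and Z = 0 is γ — a gamma ray.

gamma ray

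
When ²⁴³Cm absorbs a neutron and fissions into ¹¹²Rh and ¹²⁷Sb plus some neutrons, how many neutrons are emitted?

Conserve mass number: 244 = 112 + 127 + k, so k = 244 − 239 = 5.
Check atomic number: 96 = 45 + 51 + 0 = 96. ✓

5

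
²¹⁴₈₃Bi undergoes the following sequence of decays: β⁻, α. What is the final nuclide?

Pb-210

Start: (A, Z) = (214, 83).
After β⁻: (214, 84).
After α: (210, 82).
Z = 82 is lead.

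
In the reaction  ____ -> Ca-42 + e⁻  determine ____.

Conserve mass number: A = 42 + 0, so A = 42.
Conserve atomic number: Z = 20 − 1, so Z = 19.
Z = 19 is potassium, so the species is K-42.

K-42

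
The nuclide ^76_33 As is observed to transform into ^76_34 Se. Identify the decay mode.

beta-minus decay

ΔA = 76 − 76 = 0; ΔZ = 34 − 33 = +1.
A is unchanged and Z rises by 1 — a neutron has become a proton (β⁻ decay).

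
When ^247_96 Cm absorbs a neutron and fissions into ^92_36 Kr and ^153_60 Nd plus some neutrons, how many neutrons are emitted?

3

Conserve mass number: 248 = 92 + 153 + k, so k = 248 − 245 = 3.
Check atomic number: 96 = 36 + 60 + 0 = 96. ✓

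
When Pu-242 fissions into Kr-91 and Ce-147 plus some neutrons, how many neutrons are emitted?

Conserve mass number: 242 = 91 + 147 + k, so k = 242 − 238 = 4.
Check atomic number: 94 = 36 + 58 + 0 = 94. ✓

4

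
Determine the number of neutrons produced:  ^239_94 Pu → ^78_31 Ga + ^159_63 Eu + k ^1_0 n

2

Conserve mass number: 239 = 78 + 159 + k, so k = 239 − 237 = 2.
Check atomic number: 94 = 31 + 63 + 0 = 94. ✓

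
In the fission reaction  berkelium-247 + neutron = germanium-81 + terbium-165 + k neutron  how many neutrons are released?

Conserve mass number: 248 = 81 + 165 + k, so k = 248 − 246 = 2.
Check atomic number: 97 = 32 + 65 + 0 = 97. ✓

2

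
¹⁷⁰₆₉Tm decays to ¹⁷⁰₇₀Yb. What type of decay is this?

beta-minus decay

ΔA = 170 − 170 = 0; ΔZ = 70 − 69 = +1.
A is unchanged and Z rises by 1 — a neutron has become a proton (β⁻ decay).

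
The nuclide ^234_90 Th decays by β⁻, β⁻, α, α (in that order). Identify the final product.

Ra-226

Start: (A, Z) = (234, 90).
After β⁻: (234, 91).
After β⁻: (234, 92).
After α: (230, 90).
After α: (226, 88).
Z = 88 is radium.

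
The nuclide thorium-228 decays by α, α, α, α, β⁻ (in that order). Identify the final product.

Start: (A, Z) = (228, 90).
After α: (224, 88).
After α: (220, 86).
After α: (216, 84).
After α: (212, 82).
After β⁻: (212, 83).
Z = 83 is bismuth.

Bi-212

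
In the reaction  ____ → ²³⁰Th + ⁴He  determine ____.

Conserve mass number: A = 230 + 4, so A = 234.
Conserve atomic number: Z = 90 + 2, so Z = 92.
Z = 92 is uranium, so the species is ²³⁴U.

U-234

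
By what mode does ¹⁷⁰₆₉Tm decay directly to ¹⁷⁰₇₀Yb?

beta-minus decay

ΔA = 170 − 170 = 0; ΔZ = 70 − 69 = +1.
A is unchanged and Z rises by 1 — a neutron has become a proton (β⁻ decay).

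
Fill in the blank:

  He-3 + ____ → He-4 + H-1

deuteron

Conserve mass number: 3 + A = 4 + 1, so A = 2.
Conserve atomic number: 2 + Z = 2 + 1, so Z = 1.
A = 2 and Z = 1 is H-2 — a deuteron.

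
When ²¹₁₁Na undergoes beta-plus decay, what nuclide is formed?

Ne-21

Beta-plus decay: mass number changes by +0, atomic number by -1.
A: 21 = 21; Z: 11 − 1 = 10.
Z = 10 is neon, so the daughter is ²¹₁₀Ne.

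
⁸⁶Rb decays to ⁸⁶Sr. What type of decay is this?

beta-minus decay

ΔA = 86 − 86 = 0; ΔZ = 38 − 37 = +1.
A is unchanged and Z rises by 1 — a neutron has become a proton (β⁻ decay).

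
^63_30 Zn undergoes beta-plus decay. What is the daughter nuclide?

Cu-63

Beta-plus decay: mass number changes by +0, atomic number by -1.
A: 63 = 63; Z: 30 − 1 = 29.
Z = 29 is copper, so the daughter is ^63_29 Cu.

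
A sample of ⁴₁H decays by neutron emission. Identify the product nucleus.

Neutron emission: mass number changes by -1, atomic number by +0.
A: 4 − 1 = 3; Z: 1 = 1.
Z = 1 is hydrogen, so the daughter is ³₁H.

H-3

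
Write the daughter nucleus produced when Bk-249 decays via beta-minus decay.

Beta-minus decay: mass number changes by +0, atomic number by +1.
A: 249 = 249; Z: 97 + 1 = 98.
Z = 98 is californium, so the daughter is Cf-249.

Cf-249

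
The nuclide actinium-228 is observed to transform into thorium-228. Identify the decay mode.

ΔA = 228 − 228 = 0; ΔZ = 90 − 89 = +1.
A is unchanged and Z rises by 1 — a neutron has become a proton (β⁻ decay).

beta-minus decay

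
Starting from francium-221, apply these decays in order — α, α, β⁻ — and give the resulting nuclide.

Start: (A, Z) = (221, 87).
After α: (217, 85).
After α: (213, 83).
After β⁻: (213, 84).
Z = 84 is polonium.

Po-213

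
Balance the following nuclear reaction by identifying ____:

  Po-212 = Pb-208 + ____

alpha particle

Conserve mass number: 212 = 208 + A, so A = 4.
Conserve atomic number: 84 = 82 + Z, so Z = 2.
A = 4 and Z = 2 is He-4 — an alpha particle.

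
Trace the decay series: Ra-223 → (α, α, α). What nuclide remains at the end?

Pb-211

Start: (A, Z) = (223, 88).
After α: (219, 86).
After α: (215, 84).
After α: (211, 82).
Z = 82 is lead.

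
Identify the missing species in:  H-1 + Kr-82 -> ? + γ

Conserve mass number: 1 + 82 = A + 0, so A = 83.
Conserve atomic number: 1 + 36 = Z + 0, so Z = 37.
Z = 37 is rubidium, so the species is Rb-83.

Rb-83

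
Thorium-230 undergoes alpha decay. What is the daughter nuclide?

Alpha decay: mass number changes by -4, atomic number by -2.
A: 230 − 4 = 226; Z: 90 − 2 = 88.
Z = 88 is radium, so the daughter is radium-226.

Ra-226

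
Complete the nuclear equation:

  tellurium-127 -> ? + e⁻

I-127

Conserve mass number: 127 = A + 0, so A = 127.
Conserve atomic number: 52 = Z − 1, so Z = 53.
Z = 53 is iodine, so the species is iodine-127.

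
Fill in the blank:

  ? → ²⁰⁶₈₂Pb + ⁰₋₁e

Tl-206

Conserve mass number: A = 206 + 0, so A = 206.
Conserve atomic number: Z = 82 − 1, so Z = 81.
Z = 81 is thallium, so the species is ²⁰⁶₈₁Tl.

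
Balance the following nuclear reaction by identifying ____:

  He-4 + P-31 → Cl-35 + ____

Conserve mass number: 4 + 31 = 35 + A, so A = 0.
Conserve atomic number: 2 + 15 = 17 + Z, so Z = 0.
A = 0 and Z = 0 is γ — a gamma ray.

gamma ray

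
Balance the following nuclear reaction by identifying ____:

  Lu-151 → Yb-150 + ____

Conserve mass number: 151 = 150 + A, so A = 1.
Conserve atomic number: 71 = 70 + Z, so Z = 1.
A = 1 and Z = 1 is H-1 — a proton.

proton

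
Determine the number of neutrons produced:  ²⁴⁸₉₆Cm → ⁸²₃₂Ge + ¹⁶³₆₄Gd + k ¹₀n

Conserve mass number: 248 = 82 + 163 + k, so k = 248 − 245 = 3.
Check atomic number: 96 = 32 + 64 + 0 = 96. ✓

3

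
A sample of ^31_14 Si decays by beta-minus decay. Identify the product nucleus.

Beta-minus decay: mass number changes by +0, atomic number by +1.
A: 31 = 31; Z: 14 + 1 = 15.
Z = 15 is phosphorus, so the daughter is ^31_15 P.

P-31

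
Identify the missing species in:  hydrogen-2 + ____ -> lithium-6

Conserve mass number: 2 + A = 6, so A = 4.
Conserve atomic number: 1 + Z = 3, so Z = 2.
A = 4 and Z = 2 is helium-4 — an alpha particle.

alpha particle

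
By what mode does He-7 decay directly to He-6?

ΔA = 6 − 7 = -1; ΔZ = 2 − 2 = +0.
A drops by 1 with Z unchanged — a neutron was emitted.

neutron emission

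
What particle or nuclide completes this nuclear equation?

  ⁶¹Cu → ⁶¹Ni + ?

Conserve mass number: 61 = 61 + A, so A = 0.
Conserve atomic number: 29 = 28 + Z, so Z = 1.
A = 0 and Z = 1 is e⁺ — a positron.

positron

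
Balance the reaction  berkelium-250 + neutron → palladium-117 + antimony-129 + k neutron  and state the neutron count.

5

Conserve mass number: 251 = 117 + 129 + k, so k = 251 − 246 = 5.
Check atomic number: 97 = 46 + 51 + 0 = 97. ✓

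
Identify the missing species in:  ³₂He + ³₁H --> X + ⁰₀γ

Conserve mass number: 3 + 3 = A + 0, so A = 6.
Conserve atomic number: 2 + 1 = Z + 0, so Z = 3.
Z = 3 is lithium, so the species is ⁶₃Li.

Li-6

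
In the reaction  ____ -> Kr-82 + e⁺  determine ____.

Conserve mass number: A = 82 + 0, so A = 82.
Conserve atomic number: Z = 36 + 1, so Z = 37.
Z = 37 is rubidium, so the species is Rb-82.

Rb-82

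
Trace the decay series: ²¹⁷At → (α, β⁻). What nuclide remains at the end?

Start: (A, Z) = (217, 85).
After α: (213, 83).
After β⁻: (213, 84).
Z = 84 is polonium.

Po-213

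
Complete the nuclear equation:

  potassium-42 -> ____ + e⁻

Ca-42

Conserve mass number: 42 = A + 0, so A = 42.
Conserve atomic number: 19 = Z − 1, so Z = 20.
Z = 20 is calcium, so the species is calcium-42.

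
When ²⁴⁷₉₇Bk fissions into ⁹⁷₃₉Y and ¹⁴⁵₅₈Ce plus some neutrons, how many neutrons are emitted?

5

Conserve mass number: 247 = 97 + 145 + k, so k = 247 − 242 = 5.
Check atomic number: 97 = 39 + 58 + 0 = 97. ✓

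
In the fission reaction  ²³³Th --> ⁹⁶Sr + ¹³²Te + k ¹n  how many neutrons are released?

5

Conserve mass number: 233 = 96 + 132 + k, so k = 233 − 228 = 5.
Check atomic number: 90 = 38 + 52 + 0 = 90. ✓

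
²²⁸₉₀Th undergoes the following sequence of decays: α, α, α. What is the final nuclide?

Po-216

Start: (A, Z) = (228, 90).
After α: (224, 88).
After α: (220, 86).
After α: (216, 84).
Z = 84 is polonium.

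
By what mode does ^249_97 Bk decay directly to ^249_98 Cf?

beta-minus decay

ΔA = 249 − 249 = 0; ΔZ = 98 − 97 = +1.
A is unchanged and Z rises by 1 — a neutron has become a proton (β⁻ decay).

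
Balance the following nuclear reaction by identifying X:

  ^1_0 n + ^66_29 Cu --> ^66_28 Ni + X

Conserve mass number: 1 + 66 = 66 + A, so A = 1.
Conserve atomic number: 0 + 29 = 28 + Z, so Z = 1.
A = 1 and Z = 1 is ^1_1 H — a proton.

proton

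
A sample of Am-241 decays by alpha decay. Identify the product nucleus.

Np-237

Alpha decay: mass number changes by -4, atomic number by -2.
A: 241 − 4 = 237; Z: 95 − 2 = 93.
Z = 93 is neptunium, so the daughter is Np-237.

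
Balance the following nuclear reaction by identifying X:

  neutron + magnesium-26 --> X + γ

Mg-27

Conserve mass number: 1 + 26 = A + 0, so A = 27.
Conserve atomic number: 0 + 12 = Z + 0, so Z = 12.
Z = 12 is magnesium, so the species is magnesium-27.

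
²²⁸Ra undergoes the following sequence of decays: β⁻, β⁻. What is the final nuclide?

Start: (A, Z) = (228, 88).
After β⁻: (228, 89).
After β⁻: (228, 90).
Z = 90 is thorium.

Th-228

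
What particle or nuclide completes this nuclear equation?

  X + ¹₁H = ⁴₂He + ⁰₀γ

triton

Conserve mass number: A + 1 = 4 + 0, so A = 3.
Conserve atomic number: Z + 1 = 2 + 0, so Z = 1.
A = 3 and Z = 1 is ³₁H — a triton.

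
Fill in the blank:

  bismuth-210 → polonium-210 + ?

Conserve mass number: 210 = 210 + A, so A = 0.
Conserve atomic number: 83 = 84 + Z, so Z = -1.
A = 0 and Z = -1 is e⁻ — a beta-minus particle.

beta-minus particle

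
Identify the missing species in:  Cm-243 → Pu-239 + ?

Conserve mass number: 243 = 239 + A, so A = 4.
Conserve atomic number: 96 = 94 + Z, so Z = 2.
A = 4 and Z = 2 is He-4 — an alpha particle.

alpha particle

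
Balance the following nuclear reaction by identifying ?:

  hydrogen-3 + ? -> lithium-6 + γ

He-3

Conserve mass number: 3 + A = 6 + 0, so A = 3.
Conserve atomic number: 1 + Z = 3 + 0, so Z = 2.
Z = 2 is helium, so the species is helium-3.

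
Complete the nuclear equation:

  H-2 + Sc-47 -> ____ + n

Ti-48

Conserve mass number: 2 + 47 = A + 1, so A = 48.
Conserve atomic number: 1 + 21 = Z + 0, so Z = 22.
Z = 22 is titanium, so the species is Ti-48.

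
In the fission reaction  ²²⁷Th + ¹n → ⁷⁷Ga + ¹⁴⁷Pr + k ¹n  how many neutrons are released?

4

Conserve mass number: 228 = 77 + 147 + k, so k = 228 − 224 = 4.
Check atomic number: 90 = 31 + 59 + 0 = 90. ✓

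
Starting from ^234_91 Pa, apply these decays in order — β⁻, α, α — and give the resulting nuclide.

Start: (A, Z) = (234, 91).
After β⁻: (234, 92).
After α: (230, 90).
After α: (226, 88).
Z = 88 is radium.

Ra-226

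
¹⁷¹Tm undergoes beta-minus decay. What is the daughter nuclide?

Beta-minus decay: mass number changes by +0, atomic number by +1.
A: 171 = 171; Z: 69 + 1 = 70.
Z = 70 is ytterbium, so the daughter is ¹⁷¹Yb.

Yb-171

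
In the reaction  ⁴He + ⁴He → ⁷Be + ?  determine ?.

Conserve mass number: 4 + 4 = 7 + A, so A = 1.
Conserve atomic number: 2 + 2 = 4 + Z, so Z = 0.
A = 1 and Z = 0 is ¹n — a neutron.

neutron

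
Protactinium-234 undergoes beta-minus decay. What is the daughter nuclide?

Beta-minus decay: mass number changes by +0, atomic number by +1.
A: 234 = 234; Z: 91 + 1 = 92.
Z = 92 is uranium, so the daughter is uranium-234.

U-234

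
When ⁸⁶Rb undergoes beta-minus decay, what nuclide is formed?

Sr-86

Beta-minus decay: mass number changes by +0, atomic number by +1.
A: 86 = 86; Z: 37 + 1 = 38.
Z = 38 is strontium, so the daughter is ⁸⁶Sr.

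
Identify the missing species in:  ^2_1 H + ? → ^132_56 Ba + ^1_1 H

Conserve mass number: 2 + A = 132 + 1, so A = 131.
Conserve atomic number: 1 + Z = 56 + 1, so Z = 56.
Z = 56 is barium, so the species is ^131_56 Ba.

Ba-131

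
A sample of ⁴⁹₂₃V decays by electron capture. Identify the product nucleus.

Ti-49

Electron capture: mass number changes by +0, atomic number by -1.
A: 49 = 49; Z: 23 − 1 = 22.
Z = 22 is titanium, so the daughter is ⁴⁹₂₂Ti.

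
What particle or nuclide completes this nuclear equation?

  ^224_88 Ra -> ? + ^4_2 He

Conserve mass number: 224 = A + 4, so A = 220.
Conserve atomic number: 88 = Z + 2, so Z = 86.
Z = 86 is radon, so the species is ^220_86 Rn.

Rn-220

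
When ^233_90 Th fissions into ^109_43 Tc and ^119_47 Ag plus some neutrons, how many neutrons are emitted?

Conserve mass number: 233 = 109 + 119 + k, so k = 233 − 228 = 5.
Check atomic number: 90 = 43 + 47 + 0 = 90. ✓

5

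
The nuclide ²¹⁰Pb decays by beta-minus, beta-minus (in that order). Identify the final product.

Start: (A, Z) = (210, 82).
After β⁻: (210, 83).
After β⁻: (210, 84).
Z = 84 is polonium.

Po-210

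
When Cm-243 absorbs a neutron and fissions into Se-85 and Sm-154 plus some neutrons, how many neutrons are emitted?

5

Conserve mass number: 244 = 85 + 154 + k, so k = 244 − 239 = 5.
Check atomic number: 96 = 34 + 62 + 0 = 96. ✓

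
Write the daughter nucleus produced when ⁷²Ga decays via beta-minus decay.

Ge-72

Beta-minus decay: mass number changes by +0, atomic number by +1.
A: 72 = 72; Z: 31 + 1 = 32.
Z = 32 is germanium, so the daughter is ⁷²Ge.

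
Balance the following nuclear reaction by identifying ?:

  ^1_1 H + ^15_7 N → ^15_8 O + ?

neutron

Conserve mass number: 1 + 15 = 15 + A, so A = 1.
Conserve atomic number: 1 + 7 = 8 + Z, so Z = 0.
A = 1 and Z = 0 is ^1_0 n — a neutron.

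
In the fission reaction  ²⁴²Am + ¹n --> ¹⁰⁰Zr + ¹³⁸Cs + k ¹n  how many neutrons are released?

Conserve mass number: 243 = 100 + 138 + k, so k = 243 − 238 = 5.
Check atomic number: 95 = 40 + 55 + 0 = 95. ✓

5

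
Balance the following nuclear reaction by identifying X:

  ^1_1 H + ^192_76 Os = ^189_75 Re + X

alpha particle

Conserve mass number: 1 + 192 = 189 + A, so A = 4.
Conserve atomic number: 1 + 76 = 75 + Z, so Z = 2.
A = 4 and Z = 2 is ^4_2 He — an alpha particle.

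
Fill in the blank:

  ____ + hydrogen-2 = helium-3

Conserve mass number: A + 2 = 3, so A = 1.
Conserve atomic number: Z + 1 = 2, so Z = 1.
A = 1 and Z = 1 is hydrogen-1 — a proton.

proton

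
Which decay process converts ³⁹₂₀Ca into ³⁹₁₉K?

beta-plus decay or electron capture

ΔA = 39 − 39 = 0; ΔZ = 19 − 20 = -1.
A is unchanged and Z drops by 1 — a proton has become a neutron (β⁺ emission or electron capture).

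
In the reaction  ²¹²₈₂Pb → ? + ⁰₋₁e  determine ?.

Bi-212

Conserve mass number: 212 = A + 0, so A = 212.
Conserve atomic number: 82 = Z − 1, so Z = 83.
Z = 83 is bismuth, so the species is ²¹²₈₃Bi.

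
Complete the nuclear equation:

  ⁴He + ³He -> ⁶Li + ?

proton

Conserve mass number: 4 + 3 = 6 + A, so A = 1.
Conserve atomic number: 2 + 2 = 3 + Z, so Z = 1.
A = 1 and Z = 1 is ¹H — a proton.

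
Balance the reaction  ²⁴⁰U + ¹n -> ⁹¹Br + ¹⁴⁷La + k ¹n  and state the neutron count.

Conserve mass number: 241 = 91 + 147 + k, so k = 241 − 238 = 3.
Check atomic number: 92 = 35 + 57 + 0 = 92. ✓

3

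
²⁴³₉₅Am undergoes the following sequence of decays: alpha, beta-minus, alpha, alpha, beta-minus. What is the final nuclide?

Pa-231

Start: (A, Z) = (243, 95).
After α: (239, 93).
After β⁻: (239, 94).
After α: (235, 92).
After α: (231, 90).
After β⁻: (231, 91).
Z = 91 is protactinium.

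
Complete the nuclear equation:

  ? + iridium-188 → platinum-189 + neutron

Conserve mass number: A + 188 = 189 + 1, so A = 2.
Conserve atomic number: Z + 77 = 78 + 0, so Z = 1.
A = 2 and Z = 1 is hydrogen-2 — a deuteron.

deuteron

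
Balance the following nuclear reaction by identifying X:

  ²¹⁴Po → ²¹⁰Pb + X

alpha particle

Conserve mass number: 214 = 210 + A, so A = 4.
Conserve atomic number: 84 = 82 + Z, so Z = 2.
A = 4 and Z = 2 is ⁴He — an alpha particle.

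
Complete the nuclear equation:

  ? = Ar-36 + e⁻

Cl-36

Conserve mass number: A = 36 + 0, so A = 36.
Conserve atomic number: Z = 18 − 1, so Z = 17.
Z = 17 is chlorine, so the species is Cl-36.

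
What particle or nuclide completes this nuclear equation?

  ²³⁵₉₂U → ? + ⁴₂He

Th-231

Conserve mass number: 235 = A + 4, so A = 231.
Conserve atomic number: 92 = Z + 2, so Z = 90.
Z = 90 is thorium, so the species is ²³¹₉₀Th.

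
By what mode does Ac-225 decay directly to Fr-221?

alpha decay

ΔA = 221 − 225 = -4; ΔZ = 87 − 89 = -2.
A drops by 4 and Z drops by 2 — the signature of alpha emission.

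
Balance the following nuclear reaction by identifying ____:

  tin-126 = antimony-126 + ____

beta-minus particle

Conserve mass number: 126 = 126 + A, so A = 0.
Conserve atomic number: 50 = 51 + Z, so Z = -1.
A = 0 and Z = -1 is e⁻ — a beta-minus particle.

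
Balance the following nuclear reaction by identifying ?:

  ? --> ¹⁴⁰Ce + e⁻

Conserve mass number: A = 140 + 0, so A = 140.
Conserve atomic number: Z = 58 − 1, so Z = 57.
Z = 57 is lanthanum, so the species is ¹⁴⁰La.

La-140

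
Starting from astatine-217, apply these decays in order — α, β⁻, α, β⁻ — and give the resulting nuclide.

Start: (A, Z) = (217, 85).
After α: (213, 83).
After β⁻: (213, 84).
After α: (209, 82).
After β⁻: (209, 83).
Z = 83 is bismuth.

Bi-209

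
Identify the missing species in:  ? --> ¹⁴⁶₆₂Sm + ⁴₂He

Gd-150

Conserve mass number: A = 146 + 4, so A = 150.
Conserve atomic number: Z = 62 + 2, so Z = 64.
Z = 64 is gadolinium, so the species is ¹⁵⁰₆₄Gd.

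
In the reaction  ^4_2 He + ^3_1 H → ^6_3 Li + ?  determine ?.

neutron

Conserve mass number: 4 + 3 = 6 + A, so A = 1.
Conserve atomic number: 2 + 1 = 3 + Z, so Z = 0.
A = 1 and Z = 0 is ^1_0 n — a neutron.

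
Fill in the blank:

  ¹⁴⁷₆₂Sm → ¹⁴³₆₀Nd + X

Conserve mass number: 147 = 143 + A, so A = 4.
Conserve atomic number: 62 = 60 + Z, so Z = 2.
A = 4 and Z = 2 is ⁴₂He — an alpha particle.

alpha particle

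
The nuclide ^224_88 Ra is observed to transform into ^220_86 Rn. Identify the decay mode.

ΔA = 220 − 224 = -4; ΔZ = 86 − 88 = -2.
A drops by 4 and Z drops by 2 — the signature of alpha emission.

alpha decay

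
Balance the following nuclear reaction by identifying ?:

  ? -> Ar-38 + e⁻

Cl-38

Conserve mass number: A = 38 + 0, so A = 38.
Conserve atomic number: Z = 18 − 1, so Z = 17.
Z = 17 is chlorine, so the species is Cl-38.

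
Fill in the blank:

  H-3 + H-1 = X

Conserve mass number: 3 + 1 = A, so A = 4.
Conserve atomic number: 1 + 1 = Z, so Z = 2.
A = 4 and Z = 2 is He-4 — an alpha particle.

He-4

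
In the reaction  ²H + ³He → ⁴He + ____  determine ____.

proton

Conserve mass number: 2 + 3 = 4 + A, so A = 1.
Conserve atomic number: 1 + 2 = 2 + Z, so Z = 1.
A = 1 and Z = 1 is ¹H — a proton.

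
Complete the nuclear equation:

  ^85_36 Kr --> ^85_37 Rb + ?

beta-minus particle

Conserve mass number: 85 = 85 + A, so A = 0.
Conserve atomic number: 36 = 37 + Z, so Z = -1.
A = 0 and Z = -1 is ^0_-1 e — a beta-minus particle.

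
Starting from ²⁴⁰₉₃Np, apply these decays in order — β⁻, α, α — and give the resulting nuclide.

Start: (A, Z) = (240, 93).
After β⁻: (240, 94).
After α: (236, 92).
After α: (232, 90).
Z = 90 is thorium.

Th-232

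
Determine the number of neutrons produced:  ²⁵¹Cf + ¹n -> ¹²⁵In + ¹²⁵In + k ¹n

2

Conserve mass number: 252 = 125 + 125 + k, so k = 252 − 250 = 2.
Check atomic number: 98 = 49 + 49 + 0 = 98. ✓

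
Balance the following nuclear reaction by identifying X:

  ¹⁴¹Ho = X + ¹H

Dy-140

Conserve mass number: 141 = A + 1, so A = 140.
Conserve atomic number: 67 = Z + 1, so Z = 66.
Z = 66 is dysprosium, so the species is ¹⁴⁰Dy.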